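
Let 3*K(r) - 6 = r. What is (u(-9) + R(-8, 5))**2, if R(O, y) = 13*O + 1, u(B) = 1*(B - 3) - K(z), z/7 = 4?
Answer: 143641/9 ≈ 15960.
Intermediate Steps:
z = 28 (z = 7*4 = 28)
K(r) = 2 + r/3
u(B) = -43/3 + B (u(B) = 1*(B - 3) - (2 + (1/3)*28) = 1*(-3 + B) - (2 + 28/3) = (-3 + B) - 1*34/3 = (-3 + B) - 34/3 = -43/3 + B)
R(O, y) = 1 + 13*O
(u(-9) + R(-8, 5))**2 = ((-43/3 - 9) + (1 + 13*(-8)))**2 = (-70/3 + (1 - 104))**2 = (-70/3 - 103)**2 = (-379/3)**2 = 143641/9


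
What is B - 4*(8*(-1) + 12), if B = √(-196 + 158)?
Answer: -16 + I*√38 ≈ -16.0 + 6.1644*I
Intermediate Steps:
B = I*√38 (B = √(-38) = I*√38 ≈ 6.1644*I)
B - 4*(8*(-1) + 12) = I*√38 - 4*(8*(-1) + 12) = I*√38 - 4*(-8 + 12) = I*√38 - 4*4 = I*√38 - 16 = -16 + I*√38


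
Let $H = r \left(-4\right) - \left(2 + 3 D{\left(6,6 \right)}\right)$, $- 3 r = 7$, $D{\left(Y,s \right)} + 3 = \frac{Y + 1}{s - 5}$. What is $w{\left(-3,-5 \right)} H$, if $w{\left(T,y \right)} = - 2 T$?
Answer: $-28$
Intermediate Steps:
$D{\left(Y,s \right)} = -3 + \frac{1 + Y}{-5 + s}$ ($D{\left(Y,s \right)} = -3 + \frac{Y + 1}{s - 5} = -3 + \frac{1 + Y}{-5 + s}$)
$r = - \frac{7}{3}$ ($r = \left(- \frac{1}{3}\right) 7 = - \frac{7}{3} \approx -2.3333$)
$H = - \frac{14}{3}$ ($H = \left(- \frac{7}{3}\right) \left(-4\right) - \left(2 + 3 \frac{16 + 6 - 18}{-5 + 6}\right) = \frac{28}{3} - \left(2 + 3 \frac{16 + 6 - 18}{1}\right) = \frac{28}{3} - \left(2 + 3 \cdot 1 \cdot 4\right) = \frac{28}{3} - 14 = - \frac{14}{3} \approx -4.6667$)
$w{\left(-3,-5 \right)} H = \left(-2\right) \left(-3\right) \left(- \frac{14}{3}\right) = 6 \left(- \frac{14}{3}\right) = -28$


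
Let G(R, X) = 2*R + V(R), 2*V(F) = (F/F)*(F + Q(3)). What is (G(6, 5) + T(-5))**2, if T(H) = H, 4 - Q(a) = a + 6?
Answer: 225/4 ≈ 56.250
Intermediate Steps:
Q(a) = -2 - a (Q(a) = 4 - (a + 6) = 4 - (6 + a) = 4 + (-6 - a) = -2 - a)
V(F) = -5/2 + F/2 (V(F) = ((F/F)*(F + (-2 - 1*3)))/2 = (1*(F + (-2 - 3)))/2 = (1*(F - 5))/2 = (1*(-5 + F))/2 = (-5 + F)/2 = -5/2 + F/2)
G(R, X) = -5/2 + 5*R/2 (G(R, X) = 2*R + (-5/2 + R/2) = -5/2 + 5*R/2)
(G(6, 5) + T(-5))**2 = ((-5/2 + (5/2)*6) - 5)**2 = ((-5/2 + 15) - 5)**2 = (25/2 - 5)**2 = (15/2)**2 = 225/4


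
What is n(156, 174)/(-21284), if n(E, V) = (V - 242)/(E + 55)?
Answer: 1/66043 ≈ 1.5142e-5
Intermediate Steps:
n(E, V) = (-242 + V)/(55 + E)
n(156, 174)/(-21284) = ((-242 + 174)/(55 + 156))/(-21284) = (-68/211)*(-1/21284) = ((1/211)*(-68))*(-1/21284) = -68/211*(-1/21284) = 1/66043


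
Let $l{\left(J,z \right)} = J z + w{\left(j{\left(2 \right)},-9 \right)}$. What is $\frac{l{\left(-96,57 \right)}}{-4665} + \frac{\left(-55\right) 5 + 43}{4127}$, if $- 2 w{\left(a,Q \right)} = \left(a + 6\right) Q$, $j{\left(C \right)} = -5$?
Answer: $\frac{2864279}{2566994} \approx 1.1158$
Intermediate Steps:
$w{\left(a,Q \right)} = - \frac{Q \left(6 + a\right)}{2}$ ($w{\left(a,Q \right)} = - \frac{\left(a + 6\right) Q}{2} = - \frac{\left(6 + a\right) Q}{2} = - \frac{Q \left(6 + a\right)}{2}$)
$l{\left(J,z \right)} = \frac{9}{2} + J z$ ($l{\left(J,z \right)} = J z - - \frac{9 \left(6 - 5\right)}{2} = J z - \left(- \frac{9}{2}\right) 1 = J z + \frac{9}{2} = \frac{9}{2} + J z$)
$\frac{l{\left(-96,57 \right)}}{-4665} + \frac{\left(-55\right) 5 + 43}{4127} = \frac{\frac{9}{2} - 5472}{-4665} + \frac{\left(-55\right) 5 + 43}{4127} = \left(\frac{9}{2} - 5472\right) \left(- \frac{1}{4665}\right) + \left(-275 + 43\right) \frac{1}{4127} = \left(- \frac{10935}{2}\right) \left(- \frac{1}{4665}\right) - \frac{232}{4127} = \frac{729}{622} - \frac{232}{4127} = \frac{2864279}{2566994}$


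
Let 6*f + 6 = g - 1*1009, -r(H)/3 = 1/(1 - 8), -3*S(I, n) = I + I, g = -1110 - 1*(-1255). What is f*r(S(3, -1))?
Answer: -435/7 ≈ -62.143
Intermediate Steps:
g = 145 (g = -1110 + 1255 = 145)
S(I, n) = -2*I/3 (S(I, n) = -(I + I)/3 = -2*I/3)
r(H) = 3/7 (r(H) = -3/(1 - 8) = -3/(-7) = -3*(-⅐) = 3/7)
f = -145 (f = -1 + (145 - 1*1009)/6 = -1 + (145 - 1009)/6 = -1 + (⅙)*(-864) = -1 - 144 = -145)
f*r(S(3, -1)) = -145*3/7 = -435/7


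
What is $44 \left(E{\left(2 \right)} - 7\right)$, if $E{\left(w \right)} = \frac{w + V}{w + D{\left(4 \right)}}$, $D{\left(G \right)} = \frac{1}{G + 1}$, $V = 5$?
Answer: $-168$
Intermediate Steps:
$D{\left(G \right)} = \frac{1}{1 + G}$
$E{\left(w \right)} = \frac{5 + w}{\frac{1}{5} + w}$ ($E{\left(w \right)} = \frac{w + 5}{w + \frac{1}{1 + 4}} = \frac{5 + w}{w + \frac{1}{5}} = \frac{5 + w}{\frac{1}{5} + w}$)
$44 \left(E{\left(2 \right)} - 7\right) = 44 \left(\frac{5 \left(5 + 2\right)}{1 + 5 \cdot 2} - 7\right) = 44 \left(5 \frac{1}{1 + 10} \cdot 7 - 7\right) = 44 \left(5 \cdot \frac{1}{11} \cdot 7 - 7\right) = 44 \left(\frac{35}{11} - 7\right) = 44 \left(- \frac{42}{11}\right) = -168$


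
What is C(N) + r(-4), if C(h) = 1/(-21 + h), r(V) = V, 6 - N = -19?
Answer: -15/4 ≈ -3.7500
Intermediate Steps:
N = 25 (N = 6 - 1*(-19) = 6 + 19 = 25)
C(N) + r(-4) = 1/(-21 + 25) - 4 = 1/4 - 4 = ¼ - 4 = -15/4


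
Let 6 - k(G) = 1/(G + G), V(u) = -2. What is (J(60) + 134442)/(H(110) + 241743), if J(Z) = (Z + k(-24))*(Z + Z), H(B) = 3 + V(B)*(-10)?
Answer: 284729/483532 ≈ 0.58885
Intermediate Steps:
k(G) = 6 - 1/(2*G) (k(G) = 6 - 1/(G + G) = 6 - 1/(2*G))
H(B) = 23 (H(B) = 3 - 2*(-10) = 3 + 20 = 23)
J(Z) = 2*Z*(289/48 + Z) (J(Z) = (Z + (6 - ½/(-24)))*(Z + Z) = (Z + (6 - ½*(-1/24)))*(2*Z) = (Z + (6 + 1/48))*(2*Z) = (Z + 289/48)*(2*Z) = (289/48 + Z)*(2*Z) = 2*Z*(289/48 + Z))
(J(60) + 134442)/(H(110) + 241743) = ((1/24)*60*(289 + 48*60) + 134442)/(23 + 241743) = ((1/24)*60*(289 + 2880) + 134442)/241766 = ((1/24)*60*3169 + 134442)*(1/241766) = (15845/2 + 134442)*(1/241766) = (284729/2)*(1/241766) = 284729/483532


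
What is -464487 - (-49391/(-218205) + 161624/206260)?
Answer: -1045259740843984/2250348165 ≈ -4.6449e+5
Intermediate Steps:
-464487 - (-49391/(-218205) + 161624/206260) = -464487 - (-49391*(-1/218205) + 161624*(1/206260)) = -464487 - (49391/218205 + 40406/51565) = -464487 - 1*2272727629/2250348165 = -464487 - 2272727629/2250348165 = -1045259740843984/2250348165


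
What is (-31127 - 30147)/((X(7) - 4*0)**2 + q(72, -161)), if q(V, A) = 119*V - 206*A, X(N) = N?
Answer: -61274/41783 ≈ -1.4665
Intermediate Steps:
q(V, A) = -206*A + 119*V
(-31127 - 30147)/((X(7) - 4*0)**2 + q(72, -161)) = (-31127 - 30147)/((7 - 4*0)**2 + (-206*(-161) + 119*72)) = -61274/((7 + 0)**2 + (33166 + 8568)) = -61274/(7**2 + 41734) = -61274/(49 + 41734) = -61274/41783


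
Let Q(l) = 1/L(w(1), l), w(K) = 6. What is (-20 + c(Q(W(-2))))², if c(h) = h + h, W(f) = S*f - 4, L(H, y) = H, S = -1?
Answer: 3481/9 ≈ 386.78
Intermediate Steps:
W(f) = -4 - f (W(f) = -f - 4 = -4 - f)
Q(l) = ⅙ (Q(l) = 1/6 = ⅙)
c(h) = 2*h
(-20 + c(Q(W(-2))))² = (-20 + 2*(⅙))² = (-20 + ⅓)² = (-59/3)² = 3481/9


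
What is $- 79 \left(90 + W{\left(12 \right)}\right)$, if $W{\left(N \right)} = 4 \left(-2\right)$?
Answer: $-6478$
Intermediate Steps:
$W{\left(N \right)} = -8$
$- 79 \left(90 + W{\left(12 \right)}\right) = - 79 \left(90 - 8\right) = \left(-79\right) 82 = -6478$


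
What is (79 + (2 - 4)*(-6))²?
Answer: 8281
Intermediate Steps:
(79 + (2 - 4)*(-6))² = (79 - 2*(-6))² = (79 + 12)² = 91² = 8281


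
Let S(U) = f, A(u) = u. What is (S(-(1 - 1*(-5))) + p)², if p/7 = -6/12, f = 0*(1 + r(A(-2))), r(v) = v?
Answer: 49/4 ≈ 12.250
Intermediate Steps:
f = 0 (f = 0*(1 - 2) = 0*(-1) = 0)
S(U) = 0
p = -7/2 (p = 7*(-6/12) = 7*((1/12)*(-6)) = 7*(-½) = -7/2 ≈ -3.5000)
(S(-(1 - 1*(-5))) + p)² = (0 - 7/2)² = (-7/2)² = 49/4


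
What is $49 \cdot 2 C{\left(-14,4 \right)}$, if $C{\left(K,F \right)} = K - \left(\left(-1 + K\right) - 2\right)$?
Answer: $294$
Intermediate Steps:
$C{\left(K,F \right)} = 3$ ($C{\left(K,F \right)} = K - \left(-3 + K\right) = 3$)
$49 \cdot 2 C{\left(-14,4 \right)} = 49 \cdot 2 \cdot 3 = 98 \cdot 3 = 294$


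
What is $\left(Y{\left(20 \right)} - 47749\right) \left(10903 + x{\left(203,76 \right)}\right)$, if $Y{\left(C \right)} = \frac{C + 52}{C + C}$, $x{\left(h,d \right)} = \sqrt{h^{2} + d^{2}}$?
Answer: $- \frac{2602938608}{5} - \frac{238736 \sqrt{46985}}{5} \approx -5.3094 \cdot 10^{8}$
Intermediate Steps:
$x{\left(h,d \right)} = \sqrt{d^{2} + h^{2}}$
$Y{\left(C \right)} = \frac{52 + C}{2 C}$
$\left(Y{\left(20 \right)} - 47749\right) \left(10903 + x{\left(203,76 \right)}\right) = \left(\frac{52 + 20}{2 \cdot 20} - 47749\right) \left(10903 + \sqrt{76^{2} + 203^{2}}\right) = \left(\frac{1}{2} \cdot \frac{1}{20} \cdot 72 - 47749\right) \left(10903 + \sqrt{5776 + 41209}\right) = \left(\frac{9}{5} - 47749\right) \left(10903 + \sqrt{46985}\right) = - \frac{238736 \left(10903 + \sqrt{46985}\right)}{5} = - \frac{2602938608}{5} - \frac{238736 \sqrt{46985}}{5}$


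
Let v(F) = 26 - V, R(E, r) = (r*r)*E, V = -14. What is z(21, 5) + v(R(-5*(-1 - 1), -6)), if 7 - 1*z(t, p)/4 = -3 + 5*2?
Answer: 40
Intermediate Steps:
z(t, p) = 0 (z(t, p) = 28 - 4*(-3 + 5*2) = 28 - 4*(-3 + 10) = 28 - 4*7 = 28 - 28 = 0)
R(E, r) = E*r² (R(E, r) = r²*E = E*r²)
v(F) = 40 (v(F) = 26 - 1*(-14) = 26 + 14 = 40)
z(21, 5) + v(R(-5*(-1 - 1), -6)) = 0 + 40 = 40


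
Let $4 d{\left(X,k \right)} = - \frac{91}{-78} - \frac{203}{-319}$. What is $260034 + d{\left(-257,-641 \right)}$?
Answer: $\frac{68649095}{264} \approx 2.6003 \cdot 10^{5}$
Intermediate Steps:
$d{\left(X,k \right)} = \frac{119}{264}$ ($d{\left(X,k \right)} = \frac{- \frac{91}{-78} - \frac{203}{-319}}{4} = \frac{\left(-91\right) \left(- \frac{1}{78}\right) - - \frac{7}{11}}{4} = \frac{\frac{7}{6} + \frac{7}{11}}{4} = \frac{1}{4} \cdot \frac{119}{66} = \frac{119}{264}$)
$260034 + d{\left(-257,-641 \right)} = 260034 + \frac{119}{264} = \frac{68649095}{264}$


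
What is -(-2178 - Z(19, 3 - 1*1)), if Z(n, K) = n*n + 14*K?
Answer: 2567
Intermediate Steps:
Z(n, K) = n**2 + 14*K
-(-2178 - Z(19, 3 - 1*1)) = -(-2178 - (19**2 + 14*(3 - 1*1))) = -(-2178 - (361 + 14*(3 - 1))) = -(-2178 - (361 + 14*2)) = -(-2178 - (361 + 28)) = -(-2178 - 1*389) = -(-2178 - 389) = -1*(-2567) = 2567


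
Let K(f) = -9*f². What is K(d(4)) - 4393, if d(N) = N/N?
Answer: -4402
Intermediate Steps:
d(N) = 1
K(d(4)) - 4393 = -9*1² - 4393 = -9*1 - 4393 = -9 - 4393 = -4402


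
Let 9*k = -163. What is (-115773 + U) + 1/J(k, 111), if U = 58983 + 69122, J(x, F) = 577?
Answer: 7115565/577 ≈ 12332.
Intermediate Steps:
k = -163/9 (k = (1/9)*(-163) = -163/9 ≈ -18.111)
U = 128105
(-115773 + U) + 1/J(k, 111) = (-115773 + 128105) + 1/577 = 12332 + 1/577 = 7115565/577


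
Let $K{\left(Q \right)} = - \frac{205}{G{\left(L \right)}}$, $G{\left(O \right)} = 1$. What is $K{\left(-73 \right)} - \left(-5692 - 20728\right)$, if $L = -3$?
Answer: $26215$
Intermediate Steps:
$K{\left(Q \right)} = -205$ ($K{\left(Q \right)} = - \frac{205}{1} = \left(-205\right) 1 = -205$)
$K{\left(-73 \right)} - \left(-5692 - 20728\right) = -205 - \left(-5692 - 20728\right) = -205 - -26420 = -205 + 26420 = 26215$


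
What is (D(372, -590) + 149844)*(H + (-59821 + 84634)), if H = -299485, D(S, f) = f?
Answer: -40995894688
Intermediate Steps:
(D(372, -590) + 149844)*(H + (-59821 + 84634)) = (-590 + 149844)*(-299485 + (-59821 + 84634)) = 149254*(-299485 + 24813) = 149254*(-274672) = -40995894688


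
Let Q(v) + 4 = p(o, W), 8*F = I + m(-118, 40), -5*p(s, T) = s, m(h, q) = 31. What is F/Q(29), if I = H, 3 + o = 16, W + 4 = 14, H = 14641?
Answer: -9170/33 ≈ -277.88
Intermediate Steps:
W = 10 (W = -4 + 14 = 10)
o = 13 (o = -3 + 16 = 13)
p(s, T) = -s/5
I = 14641
F = 1834 (F = (14641 + 31)/8 = (1/8)*14672 = 1834)
Q(v) = -33/5 (Q(v) = -4 - 1/5*13 = -4 - 13/5 = -33/5)
F/Q(29) = 1834/(-33/5) = 1834*(-5/33) = -9170/33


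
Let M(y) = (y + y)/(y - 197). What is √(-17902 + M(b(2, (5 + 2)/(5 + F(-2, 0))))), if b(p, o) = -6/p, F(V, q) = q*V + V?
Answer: I*√1790197/10 ≈ 133.8*I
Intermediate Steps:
F(V, q) = V + V*q (F(V, q) = V*q + V = V + V*q)
M(y) = 2*y/(-197 + y) (M(y) = (2*y)/(-197 + y) = 2*y/(-197 + y))
√(-17902 + M(b(2, (5 + 2)/(5 + F(-2, 0))))) = √(-17902 + 2*(-6/2)/(-197 - 6/2)) = √(-17902 + 2*(-6*½)/(-197 - 6*½)) = √(-17902 + 2*(-3)/(-197 - 3)) = √(-17902 + 2*(-3)/(-200)) = √(-17902 + 2*(-3)*(-1/200)) = √(-17902 + 3/100) = √(-1790197/100) = I*√1790197/10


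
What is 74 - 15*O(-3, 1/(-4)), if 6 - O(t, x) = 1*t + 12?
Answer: 119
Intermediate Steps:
O(t, x) = -6 - t (O(t, x) = 6 - (1*t + 12) = 6 - (t + 12) = 6 - (12 + t) = 6 + (-12 - t) = -6 - t)
74 - 15*O(-3, 1/(-4)) = 74 - 15*(-6 - 1*(-3)) = 74 - 15*(-6 + 3) = 74 - 15*(-3) = 74 + 45 = 119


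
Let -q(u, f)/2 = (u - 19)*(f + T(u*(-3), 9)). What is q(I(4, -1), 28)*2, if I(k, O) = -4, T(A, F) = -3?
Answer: 2300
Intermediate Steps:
q(u, f) = -2*(-19 + u)*(-3 + f) (q(u, f) = -2*(u - 19)*(f - 3) = -2*(-19 + u)*(-3 + f))
q(I(4, -1), 28)*2 = (-114 + 6*(-4) + 38*28 - 2*28*(-4))*2 = (-114 - 24 + 1064 + 224)*2 = 1150*2 = 2300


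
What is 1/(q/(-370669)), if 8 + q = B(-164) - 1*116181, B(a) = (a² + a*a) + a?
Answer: 370669/62561 ≈ 5.9249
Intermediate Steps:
B(a) = a + 2*a² (B(a) = (a² + a²) + a = 2*a² + a = a + 2*a²)
q = -62561 (q = -8 + (-164*(1 + 2*(-164)) - 1*116181) = -8 + (-164*(1 - 328) - 116181) = -8 + (-164*(-327) - 116181) = -8 + (53628 - 116181) = -8 - 62553 = -62561)
1/(q/(-370669)) = 1/(-62561/(-370669)) = 1/(-62561*(-1/370669)) = 1/(62561/370669) = 370669/62561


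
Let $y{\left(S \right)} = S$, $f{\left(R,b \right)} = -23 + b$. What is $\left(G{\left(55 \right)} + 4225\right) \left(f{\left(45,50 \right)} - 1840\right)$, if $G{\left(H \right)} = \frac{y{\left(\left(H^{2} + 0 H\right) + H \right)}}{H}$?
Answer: $-7761453$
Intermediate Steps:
$G{\left(H \right)} = \frac{H + H^{2}}{H}$ ($G{\left(H \right)} = \frac{\left(H^{2} + 0 H\right) + H}{H} = \frac{\left(H^{2} + 0\right) + H}{H} = \frac{H^{2} + H}{H} = \frac{H + H^{2}}{H}$)
$\left(G{\left(55 \right)} + 4225\right) \left(f{\left(45,50 \right)} - 1840\right) = \left(\left(1 + 55\right) + 4225\right) \left(\left(-23 + 50\right) - 1840\right) = \left(56 + 4225\right) \left(27 - 1840\right) = 4281 \left(-1813\right) = -7761453$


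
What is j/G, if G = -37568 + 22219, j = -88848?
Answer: 88848/15349 ≈ 5.7885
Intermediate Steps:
G = -15349
j/G = -88848/(-15349) = -88848*(-1/15349) = 88848/15349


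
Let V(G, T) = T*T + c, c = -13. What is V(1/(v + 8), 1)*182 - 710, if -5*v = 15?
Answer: -2894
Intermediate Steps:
v = -3 (v = -⅕*15 = -3)
V(G, T) = -13 + T² (V(G, T) = T*T - 13 = T² - 13 = -13 + T²)
V(1/(v + 8), 1)*182 - 710 = (-13 + 1²)*182 - 710 = (-13 + 1)*182 - 710 = -12*182 - 710 = -2184 - 710 = -2894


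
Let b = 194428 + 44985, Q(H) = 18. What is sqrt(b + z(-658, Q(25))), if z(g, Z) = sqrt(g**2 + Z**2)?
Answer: sqrt(239413 + 2*sqrt(108322)) ≈ 489.97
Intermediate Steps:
b = 239413
z(g, Z) = sqrt(Z**2 + g**2)
sqrt(b + z(-658, Q(25))) = sqrt(239413 + sqrt(18**2 + (-658)**2)) = sqrt(239413 + sqrt(324 + 432964)) = sqrt(239413 + sqrt(433288)) = sqrt(239413 + 2*sqrt(108322))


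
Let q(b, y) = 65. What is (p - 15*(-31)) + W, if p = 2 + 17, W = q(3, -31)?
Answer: 549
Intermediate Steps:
W = 65
p = 19
(p - 15*(-31)) + W = (19 - 15*(-31)) + 65 = (19 + 465) + 65 = 484 + 65 = 549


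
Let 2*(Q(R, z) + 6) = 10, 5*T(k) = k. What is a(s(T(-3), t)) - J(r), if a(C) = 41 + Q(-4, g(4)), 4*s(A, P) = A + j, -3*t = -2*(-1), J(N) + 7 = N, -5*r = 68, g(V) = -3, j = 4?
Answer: 303/5 ≈ 60.600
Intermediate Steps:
T(k) = k/5
Q(R, z) = -1 (Q(R, z) = -6 + (½)*10 = -6 + 5 = -1)
r = -68/5 (r = -⅕*68 = -68/5 ≈ -13.600)
J(N) = -7 + N
t = -⅔ (t = -(-2)*(-1)/3 = -⅓*2 = -⅔ ≈ -0.66667)
s(A, P) = 1 + A/4 (s(A, P) = (A + 4)/4 = (4 + A)/4 = 1 + A/4)
a(C) = 40 (a(C) = 41 - 1 = 40)
a(s(T(-3), t)) - J(r) = 40 - (-7 - 68/5) = 40 - 1*(-103/5) = 40 + 103/5 = 303/5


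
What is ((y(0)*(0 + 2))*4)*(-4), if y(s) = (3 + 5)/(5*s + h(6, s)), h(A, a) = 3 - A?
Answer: 256/3 ≈ 85.333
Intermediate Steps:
y(s) = 8/(-3 + 5*s) (y(s) = (3 + 5)/(5*s + (3 - 1*6)) = 8/(5*s + (3 - 6)) = 8/(5*s - 3) = 8/(-3 + 5*s))
((y(0)*(0 + 2))*4)*(-4) = (((8/(-3 + 5*0))*(0 + 2))*4)*(-4) = (((8/(-3 + 0))*2)*4)*(-4) = (((8/(-3))*2)*4)*(-4) = (((8*(-1/3))*2)*4)*(-4) = (-8/3*2*4)*(-4) = -16/3*4*(-4) = -64/3*(-4) = 256/3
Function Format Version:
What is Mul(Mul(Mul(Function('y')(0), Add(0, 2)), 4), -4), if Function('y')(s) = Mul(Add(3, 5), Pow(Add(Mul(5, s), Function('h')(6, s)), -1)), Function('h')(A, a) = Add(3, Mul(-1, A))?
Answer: Rational(256, 3) ≈ 85.333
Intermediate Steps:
Function('y')(s) = Mul(8, Pow(Add(-3, Mul(5, s)), -1)) (Function('y')(s) = Mul(Add(3, 5), Pow(Add(Mul(5, s), Add(3, Mul(-1, 6))), -1)) = Mul(8, Pow(Add(Mul(5, s), Add(3, -6)), -1)) = Mul(8, Pow(Add(Mul(5, s), -3), -1)) = Mul(8, Pow(Add(-3, Mul(5, s)), -1)))
Mul(Mul(Mul(Function('y')(0), Add(0, 2)), 4), -4) = Mul(Mul(Mul(Mul(8, Pow(Add(-3, Mul(5, 0)), -1)), Add(0, 2)), 4), -4) = Mul(Mul(Mul(Mul(8, Pow(Add(-3, 0), -1)), 2), 4), -4) = Mul(Mul(Mul(Mul(8, Pow(-3, -1)), 2), 4), -4) = Mul(Mul(Mul(Mul(8, Rational(-1, 3)), 2), 4), -4) = Mul(Mul(Mul(Rational(-8, 3), 2), 4), -4) = Mul(Mul(Rational(-16, 3), 4), -4) = Mul(Rational(-64, 3), -4) = Rational(256, 3)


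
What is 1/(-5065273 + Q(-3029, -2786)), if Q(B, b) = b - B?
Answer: -1/5065030 ≈ -1.9743e-7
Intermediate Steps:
1/(-5065273 + Q(-3029, -2786)) = 1/(-5065273 + (-2786 - 1*(-3029))) = 1/(-5065273 + (-2786 + 3029)) = 1/(-5065273 + 243) = 1/(-5065030) = -1/5065030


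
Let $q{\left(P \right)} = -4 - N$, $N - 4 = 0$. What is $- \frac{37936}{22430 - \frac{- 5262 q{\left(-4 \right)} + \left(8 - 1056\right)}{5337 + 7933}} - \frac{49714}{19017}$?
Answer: $- \frac{676902756038}{157209868719} \approx -4.3057$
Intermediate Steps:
$N = 4$ ($N = 4 + 0 = 4$)
$q{\left(P \right)} = -8$ ($q{\left(P \right)} = -4 - 4 = -8$)
$- \frac{37936}{22430 - \frac{- 5262 q{\left(-4 \right)} + \left(8 - 1056\right)}{5337 + 7933}} - \frac{49714}{19017} = - \frac{37936}{22430 - \frac{\left(-5262\right) \left(-8\right) + \left(8 - 1056\right)}{5337 + 7933}} - \frac{49714}{19017} = - \frac{37936}{22430 - \frac{42096 + \left(8 - 1056\right)}{13270}} - \frac{49714}{19017} = - \frac{37936}{22430 - \left(42096 - 1048\right) \frac{1}{13270}} - \frac{49714}{19017} = - \frac{37936}{22430 - 41048 \cdot \frac{1}{13270}} - \frac{49714}{19017} = - \frac{37936}{22430 - \frac{20524}{6635}} - \frac{49714}{19017} = - \frac{37936}{\frac{148802526}{6635}} - \frac{49714}{19017} = \left(-37936\right) \frac{6635}{148802526} - \frac{49714}{19017} = - \frac{125852680}{74401263} - \frac{49714}{19017} = - \frac{676902756038}{157209868719}$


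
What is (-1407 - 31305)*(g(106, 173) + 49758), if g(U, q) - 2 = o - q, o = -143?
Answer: -1617412128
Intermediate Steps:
g(U, q) = -141 - q (g(U, q) = 2 + (-143 - q) = -141 - q)
(-1407 - 31305)*(g(106, 173) + 49758) = (-1407 - 31305)*((-141 - 1*173) + 49758) = -32712*((-141 - 173) + 49758) = -32712*(-314 + 49758) = -32712*49444 = -1617412128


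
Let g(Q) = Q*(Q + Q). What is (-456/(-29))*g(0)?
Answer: 0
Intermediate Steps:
g(Q) = 2*Q² (g(Q) = Q*(2*Q) = 2*Q²)
(-456/(-29))*g(0) = (-456/(-29))*(2*0²) = (-456*(-1)/29)*(2*0) = -12*(-38/29)*0 = (456/29)*0 = 0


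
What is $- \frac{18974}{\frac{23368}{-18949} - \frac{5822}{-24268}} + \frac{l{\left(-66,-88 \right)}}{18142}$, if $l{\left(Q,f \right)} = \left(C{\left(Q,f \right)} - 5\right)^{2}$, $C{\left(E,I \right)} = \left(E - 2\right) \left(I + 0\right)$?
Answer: $\frac{87311450540854021}{4143392835766} \approx 21072.0$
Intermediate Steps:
$C{\left(E,I \right)} = I \left(-2 + E\right)$ ($C{\left(E,I \right)} = \left(-2 + E\right) I = I \left(-2 + E\right)$)
$l{\left(Q,f \right)} = \left(-5 + f \left(-2 + Q\right)\right)^{2}$ ($l{\left(Q,f \right)} = \left(f \left(-2 + Q\right) - 5\right)^{2} = \left(-5 + f \left(-2 + Q\right)\right)^{2}$)
$- \frac{18974}{\frac{23368}{-18949} - \frac{5822}{-24268}} + \frac{l{\left(-66,-88 \right)}}{18142} = - \frac{18974}{\frac{23368}{-18949} - \frac{5822}{-24268}} + \frac{\left(-5 - 88 \left(-2 - 66\right)\right)^{2}}{18142} = - \frac{18974}{23368 \left(- \frac{1}{18949}\right) - - \frac{2911}{12134}} + \left(-5 - -5984\right)^{2} \cdot \frac{1}{18142} = - \frac{18974}{- \frac{23368}{18949} + \frac{2911}{12134}} + \left(-5 + 5984\right)^{2} \cdot \frac{1}{18142} = - \frac{18974}{- \frac{228386773}{229927166}} + 5979^{2} \cdot \frac{1}{18142} = \left(-18974\right) \left(- \frac{229927166}{228386773}\right) + 35748441 \cdot \frac{1}{18142} = \frac{4362638047684}{228386773} + \frac{35748441}{18142} = \frac{87311450540854021}{4143392835766}$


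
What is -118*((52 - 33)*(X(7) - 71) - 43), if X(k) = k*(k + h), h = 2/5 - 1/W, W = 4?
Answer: 520439/10 ≈ 52044.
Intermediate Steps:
h = 3/20 (h = 2/5 - 1/4 = 3/20 ≈ 0.15000)
X(k) = k*(3/20 + k) (X(k) = k*(k + 3/20) = k*(3/20 + k))
-118*((52 - 33)*(X(7) - 71) - 43) = -118*((52 - 33)*((1/20)*7*(3 + 20*7) - 71) - 43) = -118*(19*((1/20)*7*(3 + 140) - 71) - 43) = -118*(19*((1/20)*7*143 - 71) - 43) = -118*(19*(1001/20 - 71) - 43) = -118*(19*(-419/20) - 43) = -118*(-7961/20 - 43) = -118*(-8821/20) = 520439/10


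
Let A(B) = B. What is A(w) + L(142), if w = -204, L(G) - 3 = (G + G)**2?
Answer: 80455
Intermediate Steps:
L(G) = 3 + 4*G**2 (L(G) = 3 + (G + G)**2 = 3 + (2*G)**2 = 3 + 4*G**2)
A(w) + L(142) = -204 + (3 + 4*142**2) = -204 + (3 + 4*20164) = -204 + (3 + 80656) = -204 + 80659 = 80455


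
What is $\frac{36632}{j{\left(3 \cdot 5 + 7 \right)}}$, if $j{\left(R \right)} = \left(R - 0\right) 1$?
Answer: $\frac{18316}{11} \approx 1665.1$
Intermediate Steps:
$j{\left(R \right)} = R$ ($j{\left(R \right)} = \left(R + 0\right) 1 = R 1 = R$)
$\frac{36632}{j{\left(3 \cdot 5 + 7 \right)}} = \frac{36632}{3 \cdot 5 + 7} = \frac{36632}{15 + 7} = \frac{36632}{22} = 36632 \cdot \frac{1}{22} = \frac{18316}{11}$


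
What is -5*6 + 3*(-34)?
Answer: -132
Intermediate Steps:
-5*6 + 3*(-34) = -30 - 102 = -132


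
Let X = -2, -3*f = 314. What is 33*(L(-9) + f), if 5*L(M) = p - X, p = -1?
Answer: -17237/5 ≈ -3447.4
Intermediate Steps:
f = -314/3 (f = -⅓*314 = -314/3 ≈ -104.67)
L(M) = ⅕ (L(M) = (-1 - 1*(-2))/5 = (-1 + 2)/5 = (⅕)*1 = ⅕)
33*(L(-9) + f) = 33*(⅕ - 314/3) = 33*(-1567/15) = -17237/5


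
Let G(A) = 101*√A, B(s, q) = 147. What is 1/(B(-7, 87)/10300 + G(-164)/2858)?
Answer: 3091854278100/44415314153969 - 15311863610000*I*√41/44415314153969 ≈ 0.069612 - 2.2074*I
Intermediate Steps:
1/(B(-7, 87)/10300 + G(-164)/2858) = 1/(147/10300 + (101*√(-164))/2858) = 1/(147*(1/10300) + (101*(2*I*√41))*(1/2858)) = 1/(147/10300 + (202*I*√41)*(1/2858)) = 1/(147/10300 + 101*I*√41/1429)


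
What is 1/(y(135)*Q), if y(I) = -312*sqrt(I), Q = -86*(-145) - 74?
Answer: -sqrt(15)/174039840 ≈ -2.2253e-8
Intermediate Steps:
Q = 12396 (Q = 12470 - 74 = 12396)
1/(y(135)*Q) = 1/(-936*sqrt(15)*12396) = (1/12396)/(-936*sqrt(15)) = -sqrt(15)/14040*(1/12396) = -sqrt(15)/174039840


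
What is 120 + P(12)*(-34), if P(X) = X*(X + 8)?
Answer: -8040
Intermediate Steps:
P(X) = X*(8 + X)
120 + P(12)*(-34) = 120 + (12*(8 + 12))*(-34) = 120 + (12*20)*(-34) = 120 + 240*(-34) = 120 - 8160 = -8040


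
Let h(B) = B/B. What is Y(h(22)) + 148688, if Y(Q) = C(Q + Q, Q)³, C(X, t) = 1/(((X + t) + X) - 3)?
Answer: 1189505/8 ≈ 1.4869e+5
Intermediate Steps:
h(B) = 1
C(X, t) = 1/(-3 + t + 2*X) (C(X, t) = 1/((t + 2*X) - 3) = 1/(-3 + t + 2*X))
Y(Q) = (-3 + 5*Q)⁻³ (Y(Q) = (1/(-3 + Q + 2*(Q + Q)))³ = (1/(-3 + Q + 2*(2*Q)))³ = (1/(-3 + Q + 4*Q))³ = (1/(-3 + 5*Q))³ = (-3 + 5*Q)⁻³)
Y(h(22)) + 148688 = (-3 + 5*1)⁻³ + 148688 = (-3 + 5)⁻³ + 148688 = 2⁻³ + 148688 = ⅛ + 148688 = 1189505/8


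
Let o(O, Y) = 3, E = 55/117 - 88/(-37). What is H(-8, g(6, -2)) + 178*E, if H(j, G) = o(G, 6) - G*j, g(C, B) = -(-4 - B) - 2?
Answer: 2207905/4329 ≈ 510.03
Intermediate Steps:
E = 12331/4329 (E = 55*(1/117) - 88*(-1/37) = 55/117 + 88/37 = 12331/4329 ≈ 2.8485)
g(C, B) = 2 + B (g(C, B) = (4 + B) - 2 = 2 + B)
H(j, G) = 3 - G*j
H(-8, g(6, -2)) + 178*E = (3 - 1*(2 - 2)*(-8)) + 178*(12331/4329) = (3 - 1*0*(-8)) + 2194918/4329 = (3 + 0) + 2194918/4329 = 3 + 2194918/4329 = 2207905/4329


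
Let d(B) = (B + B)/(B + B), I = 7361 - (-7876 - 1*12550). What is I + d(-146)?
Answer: 27788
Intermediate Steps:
I = 27787 (I = 7361 - (-7876 - 12550) = 7361 - 1*(-20426) = 7361 + 20426 = 27787)
d(B) = 1 (d(B) = (2*B)/((2*B)) = (2*B)*(1/(2*B)) = 1)
I + d(-146) = 27787 + 1 = 27788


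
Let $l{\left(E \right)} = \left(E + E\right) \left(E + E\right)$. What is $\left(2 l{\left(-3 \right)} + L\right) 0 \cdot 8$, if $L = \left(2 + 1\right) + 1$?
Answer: $0$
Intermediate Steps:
$l{\left(E \right)} = 4 E^{2}$ ($l{\left(E \right)} = 2 E 2 E = 4 E^{2}$)
$L = 4$ ($L = 3 + 1 = 4$)
$\left(2 l{\left(-3 \right)} + L\right) 0 \cdot 8 = \left(2 \cdot 4 \left(-3\right)^{2} + 4\right) 0 \cdot 8 = \left(2 \cdot 4 \cdot 9 + 4\right) 0 \cdot 8 = \left(2 \cdot 36 + 4\right) 0 \cdot 8 = \left(72 + 4\right) 0 \cdot 8 = 76 \cdot 0 \cdot 8 = 0 \cdot 8 = 0$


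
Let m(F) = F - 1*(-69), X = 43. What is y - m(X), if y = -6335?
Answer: -6447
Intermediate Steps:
m(F) = 69 + F (m(F) = F + 69 = 69 + F)
y - m(X) = -6335 - (69 + 43) = -6335 - 1*112 = -6335 - 112 = -6447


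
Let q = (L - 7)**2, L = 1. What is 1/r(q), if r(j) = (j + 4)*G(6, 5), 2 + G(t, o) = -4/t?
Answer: -3/320 ≈ -0.0093750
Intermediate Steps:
q = 36 (q = (1 - 7)**2 = (-6)**2 = 36)
G(t, o) = -2 - 4/t
r(j) = -32/3 - 8*j/3 (r(j) = (j + 4)*(-2 - 4/6) = (4 + j)*(-2 - 4*1/6) = (4 + j)*(-2 - 2/3) = (4 + j)*(-8/3) = -32/3 - 8*j/3)
1/r(q) = 1/(-32/3 - 8/3*36) = 1/(-32/3 - 96) = 1/(-320/3) = -3/320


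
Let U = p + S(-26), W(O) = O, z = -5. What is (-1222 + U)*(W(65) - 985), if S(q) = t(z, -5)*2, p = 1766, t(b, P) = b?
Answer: -491280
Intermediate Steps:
S(q) = -10 (S(q) = -5*2 = -10)
U = 1756 (U = 1766 - 10 = 1756)
(-1222 + U)*(W(65) - 985) = (-1222 + 1756)*(65 - 985) = 534*(-920) = -491280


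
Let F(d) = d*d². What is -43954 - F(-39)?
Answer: 15365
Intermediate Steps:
F(d) = d³
-43954 - F(-39) = -43954 - 1*(-39)³ = -43954 - 1*(-59319) = -43954 + 59319 = 15365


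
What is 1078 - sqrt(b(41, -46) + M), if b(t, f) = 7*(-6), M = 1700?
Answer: 1078 - sqrt(1658) ≈ 1037.3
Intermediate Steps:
b(t, f) = -42
1078 - sqrt(b(41, -46) + M) = 1078 - sqrt(-42 + 1700) = 1078 - sqrt(1658)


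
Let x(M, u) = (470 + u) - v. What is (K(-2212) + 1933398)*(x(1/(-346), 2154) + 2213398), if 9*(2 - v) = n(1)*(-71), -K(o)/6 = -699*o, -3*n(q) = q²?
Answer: -16273871865890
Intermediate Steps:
n(q) = -q²/3
K(o) = 4194*o (K(o) = -(-4194)*o = 4194*o)
v = -17/27 (v = 2 - (-⅓*1²)*(-71)/9 = 2 - (-⅓*1)*(-71)/9 = 2 - (-1)*(-71)/27 = 2 - ⅑*71/3 = 2 - 71/27 = -17/27 ≈ -0.62963)
x(M, u) = 12707/27 + u (x(M, u) = (470 + u) - 1*(-17/27) = (470 + u) + 17/27 = 12707/27 + u)
(K(-2212) + 1933398)*(x(1/(-346), 2154) + 2213398) = (4194*(-2212) + 1933398)*((12707/27 + 2154) + 2213398) = (-9277128 + 1933398)*(70865/27 + 2213398) = -7343730*59832611/27 = -16273871865890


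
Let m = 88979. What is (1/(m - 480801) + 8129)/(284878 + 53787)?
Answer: 3185121037/132696397630 ≈ 0.024003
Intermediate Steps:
(1/(m - 480801) + 8129)/(284878 + 53787) = (1/(88979 - 480801) + 8129)/(284878 + 53787) = (1/(-391822) + 8129)/338665 = (-1/391822 + 8129)*(1/338665) = (3185121037/391822)*(1/338665) = 3185121037/132696397630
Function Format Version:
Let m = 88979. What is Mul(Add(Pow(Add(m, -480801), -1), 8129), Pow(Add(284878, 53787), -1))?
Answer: Rational(3185121037, 132696397630) ≈ 0.024003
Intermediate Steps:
Mul(Add(Pow(Add(m, -480801), -1), 8129), Pow(Add(284878, 53787), -1)) = Mul(Add(Pow(Add(88979, -480801), -1), 8129), Pow(Add(284878, 53787), -1)) = Mul(Add(Pow(-391822, -1), 8129), Pow(338665, -1)) = Mul(Add(Rational(-1, 391822), 8129), Rational(1, 338665)) = Mul(Rational(3185121037, 391822), Rational(1, 338665)) = Rational(3185121037, 132696397630)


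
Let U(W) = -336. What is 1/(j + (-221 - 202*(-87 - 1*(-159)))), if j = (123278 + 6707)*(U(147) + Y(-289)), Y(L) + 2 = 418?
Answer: 1/10384035 ≈ 9.6302e-8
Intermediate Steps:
Y(L) = 416 (Y(L) = -2 + 418 = 416)
j = 10398800 (j = (123278 + 6707)*(-336 + 416) = 129985*80 = 10398800)
1/(j + (-221 - 202*(-87 - 1*(-159)))) = 1/(10398800 + (-221 - 202*(-87 - 1*(-159)))) = 1/(10398800 + (-221 - 202*(-87 + 159))) = 1/(10398800 + (-221 - 202*72)) = 1/(10398800 + (-221 - 14544)) = 1/(10398800 - 14765) = 1/10384035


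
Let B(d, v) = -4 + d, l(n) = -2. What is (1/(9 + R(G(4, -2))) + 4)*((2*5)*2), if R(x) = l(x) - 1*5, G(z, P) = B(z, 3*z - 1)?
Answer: 90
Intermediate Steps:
G(z, P) = -4 + z
R(x) = -7 (R(x) = -2 - 1*5 = -2 - 5 = -7)
(1/(9 + R(G(4, -2))) + 4)*((2*5)*2) = (1/(9 - 7) + 4)*((2*5)*2) = (1/2 + 4)*(10*2) = (½ + 4)*20 = (9/2)*20 = 90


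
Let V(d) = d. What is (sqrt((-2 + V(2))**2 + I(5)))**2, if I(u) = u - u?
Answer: 0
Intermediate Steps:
I(u) = 0
(sqrt((-2 + V(2))**2 + I(5)))**2 = (sqrt((-2 + 2)**2 + 0))**2 = (sqrt(0**2 + 0))**2 = (sqrt(0 + 0))**2 = (sqrt(0))**2 = 0**2 = 0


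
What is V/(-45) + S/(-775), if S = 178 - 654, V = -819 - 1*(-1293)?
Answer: -23062/2325 ≈ -9.9191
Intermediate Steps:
V = 474 (V = -819 + 1293 = 474)
S = -476
V/(-45) + S/(-775) = 474/(-45) - 476/(-775) = 474*(-1/45) - 476*(-1/775) = -158/15 + 476/775 = -23062/2325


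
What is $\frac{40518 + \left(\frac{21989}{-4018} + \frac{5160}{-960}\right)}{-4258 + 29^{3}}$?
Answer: $\frac{651030953}{323545432} \approx 2.0122$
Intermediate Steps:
$\frac{40518 + \left(\frac{21989}{-4018} + \frac{5160}{-960}\right)}{-4258 + 29^{3}} = \frac{40518 + \left(21989 \left(- \frac{1}{4018}\right) + 5160 \left(- \frac{1}{960}\right)\right)}{-4258 + 24389} = \frac{40518 - \frac{174343}{16072}}{20131} = \left(40518 - \frac{174343}{16072}\right) \frac{1}{20131} = \frac{651030953}{16072} \cdot \frac{1}{20131} = \frac{651030953}{323545432}$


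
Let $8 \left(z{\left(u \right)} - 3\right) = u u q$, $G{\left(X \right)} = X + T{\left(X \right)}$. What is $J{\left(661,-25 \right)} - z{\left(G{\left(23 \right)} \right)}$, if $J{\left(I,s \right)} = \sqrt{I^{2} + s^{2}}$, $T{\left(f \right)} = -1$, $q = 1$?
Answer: $- \frac{127}{2} + 17 \sqrt{1514} \approx 597.97$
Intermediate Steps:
$G{\left(X \right)} = -1 + X$ ($G{\left(X \right)} = X - 1 = -1 + X$)
$z{\left(u \right)} = 3 + \frac{u^{2}}{8}$ ($z{\left(u \right)} = 3 + \frac{u u 1}{8} = 3 + \frac{u^{2} \cdot 1}{8} = 3 + \frac{u^{2}}{8}$)
$J{\left(661,-25 \right)} - z{\left(G{\left(23 \right)} \right)} = \sqrt{661^{2} + \left(-25\right)^{2}} - \left(3 + \frac{\left(-1 + 23\right)^{2}}{8}\right) = \sqrt{436921 + 625} - \left(3 + \frac{22^{2}}{8}\right) = \sqrt{437546} - \left(3 + \frac{1}{8} \cdot 484\right) = 17 \sqrt{1514} - \left(3 + \frac{121}{2}\right) = 17 \sqrt{1514} - \frac{127}{2} = - \frac{127}{2} + 17 \sqrt{1514}$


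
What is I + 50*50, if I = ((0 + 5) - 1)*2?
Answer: 2508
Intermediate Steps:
I = 8 (I = (5 - 1)*2 = 4*2 = 8)
I + 50*50 = 8 + 50*50 = 8 + 2500 = 2508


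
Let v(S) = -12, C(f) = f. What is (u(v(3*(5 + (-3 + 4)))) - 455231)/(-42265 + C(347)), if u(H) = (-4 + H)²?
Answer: 454975/41918 ≈ 10.854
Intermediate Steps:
(u(v(3*(5 + (-3 + 4)))) - 455231)/(-42265 + C(347)) = ((-4 - 12)² - 455231)/(-42265 + 347) = ((-16)² - 455231)/(-41918) = (256 - 455231)*(-1/41918) = -454975*(-1/41918) = 454975/41918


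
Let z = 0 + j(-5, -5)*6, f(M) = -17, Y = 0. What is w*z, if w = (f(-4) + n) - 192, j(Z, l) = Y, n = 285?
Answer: 0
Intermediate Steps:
j(Z, l) = 0
w = 76 (w = (-17 + 285) - 192 = 268 - 192 = 76)
z = 0 (z = 0 + 0*6 = 0 + 0 = 0)
w*z = 76*0 = 0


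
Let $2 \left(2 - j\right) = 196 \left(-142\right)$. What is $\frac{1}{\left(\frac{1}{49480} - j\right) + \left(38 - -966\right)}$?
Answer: $- \frac{49480}{638984719} \approx -7.7435 \cdot 10^{-5}$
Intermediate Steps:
$j = 13918$ ($j = 2 - \frac{196 \left(-142\right)}{2} = 2 - -13916 = 2 + 13916 = 13918$)
$\frac{1}{\left(\frac{1}{49480} - j\right) + \left(38 - -966\right)} = \frac{1}{\left(\frac{1}{49480} - 13918\right) + \left(38 - -966\right)} = \frac{1}{\left(\frac{1}{49480} - 13918\right) + \left(38 + 966\right)} = \frac{1}{- \frac{688662639}{49480} + 1004} = \frac{1}{- \frac{638984719}{49480}} = - \frac{49480}{638984719}$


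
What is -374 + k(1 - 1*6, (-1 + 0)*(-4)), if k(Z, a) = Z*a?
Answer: -394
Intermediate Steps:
-374 + k(1 - 1*6, (-1 + 0)*(-4)) = -374 + (1 - 1*6)*((-1 + 0)*(-4)) = -374 + (1 - 6)*(-1*(-4)) = -374 - 5*4 = -374 - 20 = -394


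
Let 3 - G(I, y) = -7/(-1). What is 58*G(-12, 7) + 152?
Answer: -80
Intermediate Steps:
G(I, y) = -4 (G(I, y) = 3 - (-7)/(-1) = 3 - (-7)*(-1) = 3 - 1*7 = 3 - 7 = -4)
58*G(-12, 7) + 152 = 58*(-4) + 152 = -232 + 152 = -80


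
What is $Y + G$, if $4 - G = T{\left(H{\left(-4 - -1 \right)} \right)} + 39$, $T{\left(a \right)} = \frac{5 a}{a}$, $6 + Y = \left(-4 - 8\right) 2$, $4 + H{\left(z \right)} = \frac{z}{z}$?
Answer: $-70$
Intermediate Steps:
$H{\left(z \right)} = -3$ ($H{\left(z \right)} = -4 + \frac{z}{z} = -4 + 1 = -3$)
$Y = -30$ ($Y = -6 + \left(-4 - 8\right) 2 = -6 - 24 = -30$)
$T{\left(a \right)} = 5$
$G = -40$ ($G = 4 - \left(5 + 39\right) = 4 - 44 = -40$)
$Y + G = -30 - 40 = -70$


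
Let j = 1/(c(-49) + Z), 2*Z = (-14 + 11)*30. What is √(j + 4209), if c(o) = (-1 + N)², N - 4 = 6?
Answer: 5*√6061/6 ≈ 64.877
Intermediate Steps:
N = 10 (N = 4 + 6 = 10)
Z = -45 (Z = ((-14 + 11)*30)/2 = (-3*30)/2 = (½)*(-90) = -45)
c(o) = 81 (c(o) = (-1 + 10)² = 9² = 81)
j = 1/36 (j = 1/(81 - 45) = 1/36 ≈ 0.027778)
√(j + 4209) = √(1/36 + 4209) = √(151525/36) = 5*√6061/6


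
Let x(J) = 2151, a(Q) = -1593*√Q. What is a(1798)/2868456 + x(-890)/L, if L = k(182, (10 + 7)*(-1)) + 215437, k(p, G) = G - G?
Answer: 2151/215437 - 531*√1798/956152 ≈ -0.013564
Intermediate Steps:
k(p, G) = 0
L = 215437 (L = 0 + 215437 = 215437)
a(1798)/2868456 + x(-890)/L = -1593*√1798/2868456 + 2151/215437 = -1593*√1798*(1/2868456) + 2151*(1/215437) = -531*√1798/956152 + 2151/215437 = 2151/215437 - 531*√1798/956152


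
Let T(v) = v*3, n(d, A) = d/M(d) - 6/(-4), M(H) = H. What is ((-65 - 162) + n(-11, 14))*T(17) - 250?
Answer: -23399/2 ≈ -11700.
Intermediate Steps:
n(d, A) = 5/2 (n(d, A) = d/d - 6/(-4) = 1 - 6*(-1/4) = 1 + 3/2 = 5/2)
T(v) = 3*v
((-65 - 162) + n(-11, 14))*T(17) - 250 = ((-65 - 162) + 5/2)*(3*17) - 250 = (-227 + 5/2)*51 - 250 = -449/2*51 - 250 = -22899/2 - 250 = -23399/2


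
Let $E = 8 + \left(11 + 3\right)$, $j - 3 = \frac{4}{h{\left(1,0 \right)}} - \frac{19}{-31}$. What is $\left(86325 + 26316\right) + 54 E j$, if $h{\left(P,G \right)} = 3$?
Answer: $\frac{3674031}{31} \approx 1.1852 \cdot 10^{5}$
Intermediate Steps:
$j = \frac{460}{93}$ ($j = 3 + \left(\frac{4}{3} - \frac{19}{-31}\right) = 3 + \left(4 \cdot \frac{1}{3} - - \frac{19}{31}\right) = 3 + \left(\frac{4}{3} + \frac{19}{31}\right) = 3 + \frac{181}{93} = \frac{460}{93} \approx 4.9462$)
$E = 22$ ($E = 8 + 14 = 22$)
$\left(86325 + 26316\right) + 54 E j = \left(86325 + 26316\right) + 54 \cdot 22 \cdot \frac{460}{93} = 112641 + 1188 \cdot \frac{460}{93} = 112641 + \frac{182160}{31} = \frac{3674031}{31}$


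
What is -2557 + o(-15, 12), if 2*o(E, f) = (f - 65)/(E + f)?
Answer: -15289/6 ≈ -2548.2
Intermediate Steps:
o(E, f) = (-65 + f)/(2*(E + f)) (o(E, f) = ((f - 65)/(E + f))/2 = ((-65 + f)/(E + f))/2 = (-65 + f)/(2*(E + f)))
-2557 + o(-15, 12) = -2557 + (-65 + 12)/(2*(-15 + 12)) = -2557 + (½)*(-53)/(-3) = -2557 + (½)*(-⅓)*(-53) = -2557 + 53/6 = -15289/6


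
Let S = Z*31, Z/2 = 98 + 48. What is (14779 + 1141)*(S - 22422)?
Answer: -212850400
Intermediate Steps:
Z = 292 (Z = 2*(98 + 48) = 2*146 = 292)
S = 9052 (S = 292*31 = 9052)
(14779 + 1141)*(S - 22422) = (14779 + 1141)*(9052 - 22422) = 15920*(-13370) = -212850400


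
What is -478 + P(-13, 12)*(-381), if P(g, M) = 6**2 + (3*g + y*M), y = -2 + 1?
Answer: 5237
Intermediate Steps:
y = -1
P(g, M) = 36 - M + 3*g (P(g, M) = 6**2 + (3*g - M) = 36 + (-M + 3*g) = 36 - M + 3*g)
-478 + P(-13, 12)*(-381) = -478 + (36 - 1*12 + 3*(-13))*(-381) = -478 + (36 - 12 - 39)*(-381) = -478 - 15*(-381) = -478 + 5715 = 5237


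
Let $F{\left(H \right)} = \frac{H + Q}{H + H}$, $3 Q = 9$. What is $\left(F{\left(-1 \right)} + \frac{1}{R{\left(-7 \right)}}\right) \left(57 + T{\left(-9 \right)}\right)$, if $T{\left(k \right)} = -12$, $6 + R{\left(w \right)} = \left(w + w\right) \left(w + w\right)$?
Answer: $- \frac{1701}{38} \approx -44.763$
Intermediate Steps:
$R{\left(w \right)} = -6 + 4 w^{2}$ ($R{\left(w \right)} = -6 + \left(w + w\right) \left(w + w\right) = -6 + 2 w 2 w = -6 + 4 w^{2}$)
$Q = 3$ ($Q = \frac{1}{3} \cdot 9 = 3$)
$F{\left(H \right)} = \frac{3 + H}{2 H}$ ($F{\left(H \right)} = \frac{H + 3}{H + H} = \frac{3 + H}{2 H}$)
$\left(F{\left(-1 \right)} + \frac{1}{R{\left(-7 \right)}}\right) \left(57 + T{\left(-9 \right)}\right) = \left(\frac{3 - 1}{2 \left(-1\right)} + \frac{1}{-6 + 4 \left(-7\right)^{2}}\right) \left(57 - 12\right) = \left(\frac{1}{2} \left(-1\right) 2 + \frac{1}{-6 + 4 \cdot 49}\right) 45 = \left(-1 + \frac{1}{-6 + 196}\right) 45 = \left(-1 + \frac{1}{190}\right) 45 = \left(- \frac{189}{190}\right) 45 = - \frac{1701}{38}$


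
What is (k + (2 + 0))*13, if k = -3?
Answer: -13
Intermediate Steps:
(k + (2 + 0))*13 = (-3 + (2 + 0))*13 = (-3 + 2)*13 = -1*13 = -13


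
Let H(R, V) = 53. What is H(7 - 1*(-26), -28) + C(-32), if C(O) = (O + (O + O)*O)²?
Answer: 4064309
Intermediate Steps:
C(O) = (O + 2*O²)² (C(O) = (O + (2*O)*O)² = (O + 2*O²)²)
H(7 - 1*(-26), -28) + C(-32) = 53 + (-32)²*(1 + 2*(-32))² = 53 + 1024*(1 - 64)² = 53 + 1024*(-63)² = 53 + 1024*3969 = 53 + 4064256 = 4064309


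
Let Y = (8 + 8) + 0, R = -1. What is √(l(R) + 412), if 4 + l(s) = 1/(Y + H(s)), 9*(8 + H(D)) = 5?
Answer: 5*√96789/77 ≈ 20.202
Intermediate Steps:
H(D) = -67/9 (H(D) = -8 + (⅑)*5 = -8 + 5/9 = -67/9)
Y = 16 (Y = 16 + 0 = 16)
l(s) = -299/77 (l(s) = -4 + 1/(16 - 67/9) = -4 + 1/(77/9) = -4 + 9/77 = -299/77)
√(l(R) + 412) = √(-299/77 + 412) = √(31425/77) = 5*√96789/77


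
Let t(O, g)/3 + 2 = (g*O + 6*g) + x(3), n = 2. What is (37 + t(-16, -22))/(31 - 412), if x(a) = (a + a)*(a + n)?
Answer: -781/381 ≈ -2.0499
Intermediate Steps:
x(a) = 2*a*(2 + a) (x(a) = (a + a)*(a + 2) = (2*a)*(2 + a) = 2*a*(2 + a))
t(O, g) = 84 + 18*g + 3*O*g (t(O, g) = -6 + 3*((g*O + 6*g) + 2*3*(2 + 3)) = -6 + 3*((O*g + 6*g) + 2*3*5) = -6 + 3*((6*g + O*g) + 30) = -6 + 3*(30 + 6*g + O*g) = -6 + (90 + 18*g + 3*O*g) = 84 + 18*g + 3*O*g)
(37 + t(-16, -22))/(31 - 412) = (37 + (84 + 18*(-22) + 3*(-16)*(-22)))/(31 - 412) = (37 + (84 - 396 + 1056))/(-381) = (37 + 744)*(-1/381) = 781*(-1/381) = -781/381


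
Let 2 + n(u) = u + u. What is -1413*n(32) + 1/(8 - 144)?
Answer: -11914417/136 ≈ -87606.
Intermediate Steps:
n(u) = -2 + 2*u (n(u) = -2 + (u + u) = -2 + 2*u)
-1413*n(32) + 1/(8 - 144) = -1413*(-2 + 2*32) + 1/(8 - 144) = -1413*(-2 + 64) + 1/(-136) = -1413*62 - 1/136 = -87606 - 1/136 = -11914417/136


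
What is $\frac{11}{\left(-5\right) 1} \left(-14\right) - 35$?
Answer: $- \frac{21}{5} \approx -4.2$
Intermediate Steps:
$\frac{11}{\left(-5\right) 1} \left(-14\right) - 35 = \frac{11}{-5} \left(-14\right) - 35 = 11 \left(- \frac{1}{5}\right) \left(-14\right) - 35 = \left(- \frac{11}{5}\right) \left(-14\right) - 35 = \frac{154}{5} - 35 = - \frac{21}{5}$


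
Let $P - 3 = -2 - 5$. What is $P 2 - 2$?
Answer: $-10$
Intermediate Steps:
$P = -4$ ($P = 3 - 7 = -4$)
$P 2 - 2 = \left(-4\right) 2 - 2 = -8 + \left(-7 + 5\right) = -8 - 2 = -10$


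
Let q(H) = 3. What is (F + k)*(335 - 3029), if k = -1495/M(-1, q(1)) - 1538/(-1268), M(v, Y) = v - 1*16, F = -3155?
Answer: 44509846389/5389 ≈ 8.2594e+6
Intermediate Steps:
M(v, Y) = -16 + v (M(v, Y) = v - 16 = -16 + v)
k = 960903/10778 (k = -1495/(-16 - 1) - 1538/(-1268) = -1495/(-17) - 1538*(-1/1268) = -1495*(-1/17) + 769/634 = 1495/17 + 769/634 = 960903/10778 ≈ 89.154)
(F + k)*(335 - 3029) = (-3155 + 960903/10778)*(335 - 3029) = -33043687/10778*(-2694) = 44509846389/5389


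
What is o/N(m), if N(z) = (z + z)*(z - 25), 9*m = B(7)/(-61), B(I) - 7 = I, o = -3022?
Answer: -455416911/192346 ≈ -2367.7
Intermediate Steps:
B(I) = 7 + I
m = -14/549 (m = ((7 + 7)/(-61))/9 = (14*(-1/61))/9 = (1/9)*(-14/61) = -14/549 ≈ -0.025501)
N(z) = 2*z*(-25 + z) (N(z) = (2*z)*(-25 + z) = 2*z*(-25 + z))
o/N(m) = -3022*(-549/(28*(-25 - 14/549))) = -3022/(2*(-14/549)*(-13739/549)) = -3022/384692/301401 = -3022*301401/384692 = -455416911/192346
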